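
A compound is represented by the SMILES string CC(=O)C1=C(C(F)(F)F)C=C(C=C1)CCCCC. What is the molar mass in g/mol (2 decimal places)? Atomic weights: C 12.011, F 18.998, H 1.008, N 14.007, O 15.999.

First, the molecular formula is C14H17F3O (counting implicit H from valence).
  C: 14 × 12.011 = 168.154
  F: 3 × 18.998 = 56.994
  H: 17 × 1.008 = 17.136
  O: 1 × 15.999 = 15.999
Sum: 14×12.011 + 3×18.998 + 17×1.008 + 1×15.999 = 258.283 → 258.28 g/mol.

258.28 g/mol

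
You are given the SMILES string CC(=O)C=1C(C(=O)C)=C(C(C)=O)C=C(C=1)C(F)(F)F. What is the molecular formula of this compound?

Walk through each heavy atom and fill implicit hydrogens from standard valence (C 4, N 3, O 2, S 2, halogen 1):
  atom 1: C, bond orders sum to 1 (valence 4) → 3 H
  atom 2: C, bond orders sum to 4 (valence 4) → 0 H
  atom 3: O, bond orders sum to 2 (valence 2) → 0 H
  atom 4: C, bond orders sum to 4 (valence 4) → 0 H
  atom 5: C, bond orders sum to 4 (valence 4) → 0 H
  atom 6: C, bond orders sum to 4 (valence 4) → 0 H
  atom 7: O, bond orders sum to 2 (valence 2) → 0 H
  atom 8: C, bond orders sum to 1 (valence 4) → 3 H
  atom 9: C, bond orders sum to 4 (valence 4) → 0 H
  atom 10: C, bond orders sum to 4 (valence 4) → 0 H
  atom 11: C, bond orders sum to 1 (valence 4) → 3 H
  atom 12: O, bond orders sum to 2 (valence 2) → 0 H
  atom 13: C, bond orders sum to 3 (valence 4) → 1 H
  atom 14: C, bond orders sum to 4 (valence 4) → 0 H
  atom 15: C, bond orders sum to 3 (valence 4) → 1 H
  atom 16: C, bond orders sum to 4 (valence 4) → 0 H
  atom 17: F (halogen, monovalent) → 0 H
  atom 18: F (halogen, monovalent) → 0 H
  atom 19: F (halogen, monovalent) → 0 H
Totals → C:13, H:11, F:3, O:3.

C13H11F3O3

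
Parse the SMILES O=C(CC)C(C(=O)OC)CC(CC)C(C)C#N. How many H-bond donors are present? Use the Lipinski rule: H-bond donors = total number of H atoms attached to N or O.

Donors: find every N or O and count the H atoms it carries.
  atom 1 (O): bond orders sum to 2 → 0 H
  atom 7 (O): bond orders sum to 2 → 0 H
  atom 8 (O): bond orders sum to 2 → 0 H
  atom 17 (N): bond orders sum to 3 → 0 H
Lipinski HBD = 0.

0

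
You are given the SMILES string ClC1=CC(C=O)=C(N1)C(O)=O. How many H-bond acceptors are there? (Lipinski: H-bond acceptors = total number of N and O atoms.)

N atoms: 1; O atoms: 3.
Lipinski HBA = 1 + 3 = 4.

4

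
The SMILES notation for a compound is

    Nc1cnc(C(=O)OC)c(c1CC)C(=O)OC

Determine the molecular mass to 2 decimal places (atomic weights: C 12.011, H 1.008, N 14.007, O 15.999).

238.24 g/mol

First, the molecular formula is C11H14N2O4 (counting implicit H from valence).
  C: 11 × 12.011 = 132.121
  H: 14 × 1.008 = 14.112
  N: 2 × 14.007 = 28.014
  O: 4 × 15.999 = 63.996
Sum: 11×12.011 + 14×1.008 + 2×14.007 + 4×15.999 = 238.243 → 238.24 g/mol.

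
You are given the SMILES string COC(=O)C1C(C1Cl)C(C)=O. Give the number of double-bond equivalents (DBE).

3

Molecular formula: C7H9ClO3.
DoU = (2C + 2 + N − H − X) / 2, where X is the halogen count and O/S are ignored.
    = (2·7 + 2 + 0 − 9 − 1) / 2 = 6 / 2 = 3.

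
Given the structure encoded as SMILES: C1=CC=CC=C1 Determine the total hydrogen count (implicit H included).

6

Walk through each heavy atom and fill implicit hydrogens from standard valence (C 4, N 3, O 2, S 2, halogen 1):
  atom 1: C, bond orders sum to 3 (valence 4) → 1 H
  atom 2: C, bond orders sum to 3 (valence 4) → 1 H
  atom 3: C, bond orders sum to 3 (valence 4) → 1 H
  atom 4: C, bond orders sum to 3 (valence 4) → 1 H
  atom 5: C, bond orders sum to 3 (valence 4) → 1 H
  atom 6: C, bond orders sum to 3 (valence 4) → 1 H
Total hydrogens: 6.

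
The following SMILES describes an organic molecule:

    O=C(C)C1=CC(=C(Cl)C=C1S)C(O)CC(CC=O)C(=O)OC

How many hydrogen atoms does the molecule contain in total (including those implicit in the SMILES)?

Walk through each heavy atom and fill implicit hydrogens from standard valence (C 4, N 3, O 2, S 2, halogen 1):
  atom 1: O, bond orders sum to 2 (valence 2) → 0 H
  atom 2: C, bond orders sum to 4 (valence 4) → 0 H
  atom 3: C, bond orders sum to 1 (valence 4) → 3 H
  atom 4: C, bond orders sum to 4 (valence 4) → 0 H
  atom 5: C, bond orders sum to 3 (valence 4) → 1 H
  atom 6: C, bond orders sum to 4 (valence 4) → 0 H
  atom 7: C, bond orders sum to 4 (valence 4) → 0 H
  atom 8: Cl (halogen, monovalent) → 0 H
  atom 9: C, bond orders sum to 3 (valence 4) → 1 H
  atom 10: C, bond orders sum to 4 (valence 4) → 0 H
  atom 11: S, bond orders sum to 1 (valence 2) → 1 H
  atom 12: C, bond orders sum to 3 (valence 4) → 1 H
  atom 13: O, bond orders sum to 1 (valence 2) → 1 H
  atom 14: C, bond orders sum to 2 (valence 4) → 2 H
  atom 15: C, bond orders sum to 3 (valence 4) → 1 H
  atom 16: C, bond orders sum to 2 (valence 4) → 2 H
  atom 17: C, bond orders sum to 3 (valence 4) → 1 H
  atom 18: O, bond orders sum to 2 (valence 2) → 0 H
  atom 19: C, bond orders sum to 4 (valence 4) → 0 H
  atom 20: O, bond orders sum to 2 (valence 2) → 0 H
  atom 21: O, bond orders sum to 2 (valence 2) → 0 H
  atom 22: C, bond orders sum to 1 (valence 4) → 3 H
Total hydrogens: 17.

17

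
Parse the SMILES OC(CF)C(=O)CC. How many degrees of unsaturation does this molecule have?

Molecular formula: C5H9FO2.
DoU = (2C + 2 + N − H − X) / 2, where X is the halogen count and O/S are ignored.
    = (2·5 + 2 + 0 − 9 − 1) / 2 = 2 / 2 = 1.

1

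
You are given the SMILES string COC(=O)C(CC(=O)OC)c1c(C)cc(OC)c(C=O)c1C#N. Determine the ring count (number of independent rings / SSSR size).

1

In SMILES, each pair of matching ring-closure digits denotes one ring-closing bond; the number of such bonds equals the number of independent rings.
Ring-closure bonds here: 1.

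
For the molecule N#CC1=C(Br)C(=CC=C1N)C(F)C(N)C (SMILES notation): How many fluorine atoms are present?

Scan the SMILES for F atoms (remember two-letter symbols like Cl and Br are single atoms).
Fluorine count: 1.

1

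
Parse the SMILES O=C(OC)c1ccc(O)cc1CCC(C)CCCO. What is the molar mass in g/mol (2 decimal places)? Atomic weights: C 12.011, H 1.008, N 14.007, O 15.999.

First, the molecular formula is C15H22O4 (counting implicit H from valence).
  C: 15 × 12.011 = 180.165
  H: 22 × 1.008 = 22.176
  O: 4 × 15.999 = 63.996
Sum: 15×12.011 + 22×1.008 + 4×15.999 = 266.337 → 266.34 g/mol.

266.34 g/mol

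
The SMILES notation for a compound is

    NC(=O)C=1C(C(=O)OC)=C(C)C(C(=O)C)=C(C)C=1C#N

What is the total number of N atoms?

Scan the SMILES for N atoms (remember two-letter symbols like Cl and Br are single atoms).
Nitrogen count: 2.

2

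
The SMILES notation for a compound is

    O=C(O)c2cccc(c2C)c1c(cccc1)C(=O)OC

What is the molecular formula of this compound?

C16H14O4

Walk through each heavy atom and fill implicit hydrogens from standard valence (C 4, N 3, O 2, S 2, halogen 1); for lowercase aromatic atoms, an aromatic c carries 1 H when it has two neighbours and 0 H with three, and aromatic n carries 0 H:
  atom 1: O, bond orders sum to 2 (valence 2) → 0 H
  atom 2: C, bond orders sum to 4 (valence 4) → 0 H
  atom 3: O, bond orders sum to 1 (valence 2) → 1 H
  atom 4: aromatic c, 3 neighbours → 0 H
  atom 5: aromatic c, 2 neighbours → 1 H
  atom 6: aromatic c, 2 neighbours → 1 H
  atom 7: aromatic c, 2 neighbours → 1 H
  atom 8: aromatic c, 3 neighbours → 0 H
  atom 9: aromatic c, 3 neighbours → 0 H
  atom 10: C, bond orders sum to 1 (valence 4) → 3 H
  atom 11: aromatic c, 3 neighbours → 0 H
  atom 12: aromatic c, 3 neighbours → 0 H
  atom 13: aromatic c, 2 neighbours → 1 H
  atom 14: aromatic c, 2 neighbours → 1 H
  atom 15: aromatic c, 2 neighbours → 1 H
  atom 16: aromatic c, 2 neighbours → 1 H
  atom 17: C, bond orders sum to 4 (valence 4) → 0 H
  atom 18: O, bond orders sum to 2 (valence 2) → 0 H
  atom 19: O, bond orders sum to 2 (valence 2) → 0 H
  atom 20: C, bond orders sum to 1 (valence 4) → 3 H
Totals → C:16, H:14, O:4.
In Hill order: C16H14O4.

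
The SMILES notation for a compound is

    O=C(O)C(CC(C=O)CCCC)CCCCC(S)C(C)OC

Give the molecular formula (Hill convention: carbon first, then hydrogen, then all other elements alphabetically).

Walk through each heavy atom and fill implicit hydrogens from standard valence (C 4, N 3, O 2, S 2, halogen 1):
  atom 1: O, bond orders sum to 2 (valence 2) → 0 H
  atom 2: C, bond orders sum to 4 (valence 4) → 0 H
  atom 3: O, bond orders sum to 1 (valence 2) → 1 H
  atom 4: C, bond orders sum to 3 (valence 4) → 1 H
  atom 5: C, bond orders sum to 2 (valence 4) → 2 H
  atom 6: C, bond orders sum to 3 (valence 4) → 1 H
  atom 7: C, bond orders sum to 3 (valence 4) → 1 H
  atom 8: O, bond orders sum to 2 (valence 2) → 0 H
  atom 9: C, bond orders sum to 2 (valence 4) → 2 H
  atom 10: C, bond orders sum to 2 (valence 4) → 2 H
  atom 11: C, bond orders sum to 2 (valence 4) → 2 H
  atom 12: C, bond orders sum to 1 (valence 4) → 3 H
  atom 13: C, bond orders sum to 2 (valence 4) → 2 H
  atom 14: C, bond orders sum to 2 (valence 4) → 2 H
  atom 15: C, bond orders sum to 2 (valence 4) → 2 H
  atom 16: C, bond orders sum to 2 (valence 4) → 2 H
  atom 17: C, bond orders sum to 3 (valence 4) → 1 H
  atom 18: S, bond orders sum to 1 (valence 2) → 1 H
  atom 19: C, bond orders sum to 3 (valence 4) → 1 H
  atom 20: C, bond orders sum to 1 (valence 4) → 3 H
  atom 21: O, bond orders sum to 2 (valence 2) → 0 H
  atom 22: C, bond orders sum to 1 (valence 4) → 3 H
Totals → C:17, H:32, O:4, S:1.

C17H32O4S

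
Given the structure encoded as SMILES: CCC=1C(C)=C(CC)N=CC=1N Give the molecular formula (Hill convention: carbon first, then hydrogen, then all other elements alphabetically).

Walk through each heavy atom and fill implicit hydrogens from standard valence (C 4, N 3, O 2, S 2, halogen 1):
  atom 1: C, bond orders sum to 1 (valence 4) → 3 H
  atom 2: C, bond orders sum to 2 (valence 4) → 2 H
  atom 3: C, bond orders sum to 4 (valence 4) → 0 H
  atom 4: C, bond orders sum to 4 (valence 4) → 0 H
  atom 5: C, bond orders sum to 1 (valence 4) → 3 H
  atom 6: C, bond orders sum to 4 (valence 4) → 0 H
  atom 7: C, bond orders sum to 2 (valence 4) → 2 H
  atom 8: C, bond orders sum to 1 (valence 4) → 3 H
  atom 9: N, bond orders sum to 3 (valence 3) → 0 H
  atom 10: C, bond orders sum to 3 (valence 4) → 1 H
  atom 11: C, bond orders sum to 4 (valence 4) → 0 H
  atom 12: N, bond orders sum to 1 (valence 3) → 2 H
Totals → C:10, H:16, N:2.
In Hill order: C10H16N2.

C10H16N2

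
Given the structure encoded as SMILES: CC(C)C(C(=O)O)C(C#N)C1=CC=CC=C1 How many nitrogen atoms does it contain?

Scan the SMILES for N atoms (remember two-letter symbols like Cl and Br are single atoms).
Nitrogen count: 1.

1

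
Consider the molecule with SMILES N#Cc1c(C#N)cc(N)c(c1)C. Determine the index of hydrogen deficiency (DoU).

8

Molecular formula: C9H7N3.
DoU = (2C + 2 + N − H − X) / 2, where X is the halogen count and O/S are ignored.
    = (2·9 + 2 + 3 − 7 − 0) / 2 = 16 / 2 = 8.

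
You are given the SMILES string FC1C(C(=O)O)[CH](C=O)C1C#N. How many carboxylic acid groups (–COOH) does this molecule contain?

1

The carboxylic acid motif appears at heavy-atom position 4 in the SMILES.
Other groups present: 1 aldehyde, 1 nitrile.
Carboxylic acid count: 1.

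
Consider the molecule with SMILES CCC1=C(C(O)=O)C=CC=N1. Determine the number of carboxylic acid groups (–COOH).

The carboxylic acid motif appears at heavy-atom position 5 in the SMILES.
Carboxylic acid count: 1.

1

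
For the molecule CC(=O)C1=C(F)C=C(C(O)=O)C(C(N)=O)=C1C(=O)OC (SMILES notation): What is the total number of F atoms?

1

Scan the SMILES for F atoms (remember two-letter symbols like Cl and Br are single atoms).
Fluorine count: 1.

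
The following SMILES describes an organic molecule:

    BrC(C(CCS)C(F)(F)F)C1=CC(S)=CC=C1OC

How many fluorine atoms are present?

Scan the SMILES for F atoms (remember two-letter symbols like Cl and Br are single atoms).
Fluorine count: 3.

3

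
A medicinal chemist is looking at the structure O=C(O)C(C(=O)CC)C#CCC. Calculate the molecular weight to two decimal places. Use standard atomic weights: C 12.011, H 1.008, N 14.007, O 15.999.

First, the molecular formula is C9H12O3 (counting implicit H from valence).
  C: 9 × 12.011 = 108.099
  H: 12 × 1.008 = 12.096
  O: 3 × 15.999 = 47.997
Sum: 9×12.011 + 12×1.008 + 3×15.999 = 168.192 → 168.19 g/mol.

168.19 g/mol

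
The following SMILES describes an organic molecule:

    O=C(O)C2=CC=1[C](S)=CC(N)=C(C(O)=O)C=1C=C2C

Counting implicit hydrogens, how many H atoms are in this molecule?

Walk through each heavy atom and fill implicit hydrogens from standard valence (C 4, N 3, O 2, S 2, halogen 1):
  atom 1: O, bond orders sum to 2 (valence 2) → 0 H
  atom 2: C, bond orders sum to 4 (valence 4) → 0 H
  atom 3: O, bond orders sum to 1 (valence 2) → 1 H
  atom 4: C, bond orders sum to 4 (valence 4) → 0 H
  atom 5: C, bond orders sum to 3 (valence 4) → 1 H
  atom 6: C, bond orders sum to 4 (valence 4) → 0 H
  atom 7: C with explicit H count 0
  atom 8: S, bond orders sum to 1 (valence 2) → 1 H
  atom 9: C, bond orders sum to 3 (valence 4) → 1 H
  atom 10: C, bond orders sum to 4 (valence 4) → 0 H
  atom 11: N, bond orders sum to 1 (valence 3) → 2 H
  atom 12: C, bond orders sum to 4 (valence 4) → 0 H
  atom 13: C, bond orders sum to 4 (valence 4) → 0 H
  atom 14: O, bond orders sum to 1 (valence 2) → 1 H
  atom 15: O, bond orders sum to 2 (valence 2) → 0 H
  atom 16: C, bond orders sum to 4 (valence 4) → 0 H
  atom 17: C, bond orders sum to 3 (valence 4) → 1 H
  atom 18: C, bond orders sum to 4 (valence 4) → 0 H
  atom 19: C, bond orders sum to 1 (valence 4) → 3 H
Total hydrogens: 11.

11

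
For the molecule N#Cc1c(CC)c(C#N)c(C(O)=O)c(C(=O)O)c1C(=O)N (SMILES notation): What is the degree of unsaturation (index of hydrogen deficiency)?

Molecular formula: C13H9N3O5.
DoU = (2C + 2 + N − H − X) / 2, where X is the halogen count and O/S are ignored.
    = (2·13 + 2 + 3 − 9 − 0) / 2 = 22 / 2 = 11.

11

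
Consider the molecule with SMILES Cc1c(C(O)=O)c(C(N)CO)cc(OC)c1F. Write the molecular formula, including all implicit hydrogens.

Walk through each heavy atom and fill implicit hydrogens from standard valence (C 4, N 3, O 2, S 2, halogen 1); for lowercase aromatic atoms, an aromatic c carries 1 H when it has two neighbours and 0 H with three, and aromatic n carries 0 H:
  atom 1: C, bond orders sum to 1 (valence 4) → 3 H
  atom 2: aromatic c, 3 neighbours → 0 H
  atom 3: aromatic c, 3 neighbours → 0 H
  atom 4: C, bond orders sum to 4 (valence 4) → 0 H
  atom 5: O, bond orders sum to 1 (valence 2) → 1 H
  atom 6: O, bond orders sum to 2 (valence 2) → 0 H
  atom 7: aromatic c, 3 neighbours → 0 H
  atom 8: C, bond orders sum to 3 (valence 4) → 1 H
  atom 9: N, bond orders sum to 1 (valence 3) → 2 H
  atom 10: C, bond orders sum to 2 (valence 4) → 2 H
  atom 11: O, bond orders sum to 1 (valence 2) → 1 H
  atom 12: aromatic c, 2 neighbours → 1 H
  atom 13: aromatic c, 3 neighbours → 0 H
  atom 14: O, bond orders sum to 2 (valence 2) → 0 H
  atom 15: C, bond orders sum to 1 (valence 4) → 3 H
  atom 16: aromatic c, 3 neighbours → 0 H
  atom 17: F (halogen, monovalent) → 0 H
Totals → C:11, H:14, F:1, N:1, O:4.
In Hill order: C11H14FNO4.

C11H14FNO4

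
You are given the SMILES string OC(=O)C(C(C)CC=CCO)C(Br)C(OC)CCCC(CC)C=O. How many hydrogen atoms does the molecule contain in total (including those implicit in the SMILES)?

Walk through each heavy atom and fill implicit hydrogens from standard valence (C 4, N 3, O 2, S 2, halogen 1):
  atom 1: O, bond orders sum to 1 (valence 2) → 1 H
  atom 2: C, bond orders sum to 4 (valence 4) → 0 H
  atom 3: O, bond orders sum to 2 (valence 2) → 0 H
  atom 4: C, bond orders sum to 3 (valence 4) → 1 H
  atom 5: C, bond orders sum to 3 (valence 4) → 1 H
  atom 6: C, bond orders sum to 1 (valence 4) → 3 H
  atom 7: C, bond orders sum to 2 (valence 4) → 2 H
  atom 8: C, bond orders sum to 3 (valence 4) → 1 H
  atom 9: C, bond orders sum to 3 (valence 4) → 1 H
  atom 10: C, bond orders sum to 2 (valence 4) → 2 H
  atom 11: O, bond orders sum to 1 (valence 2) → 1 H
  atom 12: C, bond orders sum to 3 (valence 4) → 1 H
  atom 13: Br (halogen, monovalent) → 0 H
  atom 14: C, bond orders sum to 3 (valence 4) → 1 H
  atom 15: O, bond orders sum to 2 (valence 2) → 0 H
  atom 16: C, bond orders sum to 1 (valence 4) → 3 H
  atom 17: C, bond orders sum to 2 (valence 4) → 2 H
  atom 18: C, bond orders sum to 2 (valence 4) → 2 H
  atom 19: C, bond orders sum to 2 (valence 4) → 2 H
  atom 20: C, bond orders sum to 3 (valence 4) → 1 H
  atom 21: C, bond orders sum to 2 (valence 4) → 2 H
  atom 22: C, bond orders sum to 1 (valence 4) → 3 H
  atom 23: C, bond orders sum to 3 (valence 4) → 1 H
  atom 24: O, bond orders sum to 2 (valence 2) → 0 H
Total hydrogens: 31.

31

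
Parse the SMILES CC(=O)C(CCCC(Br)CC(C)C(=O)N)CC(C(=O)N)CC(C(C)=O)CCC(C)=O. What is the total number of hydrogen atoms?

Walk through each heavy atom and fill implicit hydrogens from standard valence (C 4, N 3, O 2, S 2, halogen 1):
  atom 1: C, bond orders sum to 1 (valence 4) → 3 H
  atom 2: C, bond orders sum to 4 (valence 4) → 0 H
  atom 3: O, bond orders sum to 2 (valence 2) → 0 H
  atom 4: C, bond orders sum to 3 (valence 4) → 1 H
  atom 5: C, bond orders sum to 2 (valence 4) → 2 H
  atom 6: C, bond orders sum to 2 (valence 4) → 2 H
  atom 7: C, bond orders sum to 2 (valence 4) → 2 H
  atom 8: C, bond orders sum to 3 (valence 4) → 1 H
  atom 9: Br (halogen, monovalent) → 0 H
  atom 10: C, bond orders sum to 2 (valence 4) → 2 H
  atom 11: C, bond orders sum to 3 (valence 4) → 1 H
  atom 12: C, bond orders sum to 1 (valence 4) → 3 H
  atom 13: C, bond orders sum to 4 (valence 4) → 0 H
  atom 14: O, bond orders sum to 2 (valence 2) → 0 H
  atom 15: N, bond orders sum to 1 (valence 3) → 2 H
  atom 16: C, bond orders sum to 2 (valence 4) → 2 H
  atom 17: C, bond orders sum to 3 (valence 4) → 1 H
  atom 18: C, bond orders sum to 4 (valence 4) → 0 H
  atom 19: O, bond orders sum to 2 (valence 2) → 0 H
  atom 20: N, bond orders sum to 1 (valence 3) → 2 H
  atom 21: C, bond orders sum to 2 (valence 4) → 2 H
  atom 22: C, bond orders sum to 3 (valence 4) → 1 H
  atom 23: C, bond orders sum to 4 (valence 4) → 0 H
  atom 24: C, bond orders sum to 1 (valence 4) → 3 H
  atom 25: O, bond orders sum to 2 (valence 2) → 0 H
  atom 26: C, bond orders sum to 2 (valence 4) → 2 H
  atom 27: C, bond orders sum to 2 (valence 4) → 2 H
  atom 28: C, bond orders sum to 4 (valence 4) → 0 H
  atom 29: C, bond orders sum to 1 (valence 4) → 3 H
  atom 30: O, bond orders sum to 2 (valence 2) → 0 H
Total hydrogens: 37.

37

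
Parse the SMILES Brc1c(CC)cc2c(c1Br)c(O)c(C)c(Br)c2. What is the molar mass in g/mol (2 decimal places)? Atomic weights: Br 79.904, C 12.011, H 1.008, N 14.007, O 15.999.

First, the molecular formula is C13H11Br3O (counting implicit H from valence).
  Br: 3 × 79.904 = 239.712
  C: 13 × 12.011 = 156.143
  H: 11 × 1.008 = 11.088
  O: 1 × 15.999 = 15.999
Sum: 3×79.904 + 13×12.011 + 11×1.008 + 1×15.999 = 422.942 → 422.94 g/mol.

422.94 g/mol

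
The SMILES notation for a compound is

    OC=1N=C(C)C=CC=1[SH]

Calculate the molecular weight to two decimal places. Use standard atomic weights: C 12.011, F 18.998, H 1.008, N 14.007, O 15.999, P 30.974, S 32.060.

First, the molecular formula is C6H7NOS (counting implicit H from valence).
  C: 6 × 12.011 = 72.066
  H: 7 × 1.008 = 7.056
  N: 1 × 14.007 = 14.007
  O: 1 × 15.999 = 15.999
  S: 1 × 32.060 = 32.060
Sum: 6×12.011 + 7×1.008 + 1×14.007 + 1×15.999 + 1×32.060 = 141.188 → 141.19 g/mol.

141.19 g/mol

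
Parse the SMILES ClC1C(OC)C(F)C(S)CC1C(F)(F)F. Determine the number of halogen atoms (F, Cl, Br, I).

5

Halogen atoms appear at heavy-atom positions 1, 7, 13, 14, 15 (1×Cl, 4×F).
Other groups present: 1 ether, 1 thiol.
Halogen count: 5.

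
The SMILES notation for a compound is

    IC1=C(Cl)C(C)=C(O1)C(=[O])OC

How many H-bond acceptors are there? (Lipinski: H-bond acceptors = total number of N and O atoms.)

3

N atoms: 0; O atoms: 3.
Lipinski HBA = 0 + 3 = 3.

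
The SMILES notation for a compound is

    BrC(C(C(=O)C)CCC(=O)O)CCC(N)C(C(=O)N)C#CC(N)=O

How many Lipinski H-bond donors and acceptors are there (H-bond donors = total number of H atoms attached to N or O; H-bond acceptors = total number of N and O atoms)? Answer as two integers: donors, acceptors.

7, 8

Donors: find every N or O and count the H atoms it carries.
  atom 5 (O): bond orders sum to 2 → 0 H
  atom 10 (O): bond orders sum to 2 → 0 H
  atom 11 (O): bond orders sum to 1 → 1 H
  atom 15 (N): bond orders sum to 1 → 2 H
  atom 18 (O): bond orders sum to 2 → 0 H
  atom 19 (N): bond orders sum to 1 → 2 H
  atom 23 (N): bond orders sum to 1 → 2 H
  atom 24 (O): bond orders sum to 2 → 0 H
Lipinski HBD = 7.
Acceptors: N atoms = 3, O atoms = 5 → HBA = 8.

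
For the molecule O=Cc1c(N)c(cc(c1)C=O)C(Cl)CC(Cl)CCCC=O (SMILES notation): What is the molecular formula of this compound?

Walk through each heavy atom and fill implicit hydrogens from standard valence (C 4, N 3, O 2, S 2, halogen 1); for lowercase aromatic atoms, an aromatic c carries 1 H when it has two neighbours and 0 H with three, and aromatic n carries 0 H:
  atom 1: O, bond orders sum to 2 (valence 2) → 0 H
  atom 2: C, bond orders sum to 3 (valence 4) → 1 H
  atom 3: aromatic c, 3 neighbours → 0 H
  atom 4: aromatic c, 3 neighbours → 0 H
  atom 5: N, bond orders sum to 1 (valence 3) → 2 H
  atom 6: aromatic c, 3 neighbours → 0 H
  atom 7: aromatic c, 2 neighbours → 1 H
  atom 8: aromatic c, 3 neighbours → 0 H
  atom 9: aromatic c, 2 neighbours → 1 H
  atom 10: C, bond orders sum to 3 (valence 4) → 1 H
  atom 11: O, bond orders sum to 2 (valence 2) → 0 H
  atom 12: C, bond orders sum to 3 (valence 4) → 1 H
  atom 13: Cl (halogen, monovalent) → 0 H
  atom 14: C, bond orders sum to 2 (valence 4) → 2 H
  atom 15: C, bond orders sum to 3 (valence 4) → 1 H
  atom 16: Cl (halogen, monovalent) → 0 H
  atom 17: C, bond orders sum to 2 (valence 4) → 2 H
  atom 18: C, bond orders sum to 2 (valence 4) → 2 H
  atom 19: C, bond orders sum to 2 (valence 4) → 2 H
  atom 20: C, bond orders sum to 3 (valence 4) → 1 H
  atom 21: O, bond orders sum to 2 (valence 2) → 0 H
Totals → C:15, H:17, Cl:2, N:1, O:3.

C15H17Cl2NO3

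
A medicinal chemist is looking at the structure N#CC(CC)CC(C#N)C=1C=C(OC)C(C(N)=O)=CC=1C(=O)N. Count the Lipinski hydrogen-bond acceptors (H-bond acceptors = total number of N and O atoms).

N atoms: 4; O atoms: 3.
Lipinski HBA = 4 + 3 = 7.

7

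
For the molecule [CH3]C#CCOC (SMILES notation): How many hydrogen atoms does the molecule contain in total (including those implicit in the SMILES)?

8

Walk through each heavy atom and fill implicit hydrogens from standard valence (C 4, N 3, O 2, S 2, halogen 1):
  atom 1: C with explicit H count 3
  atom 2: C, bond orders sum to 4 (valence 4) → 0 H
  atom 3: C, bond orders sum to 4 (valence 4) → 0 H
  atom 4: C, bond orders sum to 2 (valence 4) → 2 H
  atom 5: O, bond orders sum to 2 (valence 2) → 0 H
  atom 6: C, bond orders sum to 1 (valence 4) → 3 H
Total hydrogens: 8.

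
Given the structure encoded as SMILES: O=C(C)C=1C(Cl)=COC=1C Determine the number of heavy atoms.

Every atom symbol written in the SMILES (organic subset) is one heavy atom; implicit H are not written.
Heavy atoms by element → C:7, Cl:1, O:2.
Total: 10.

10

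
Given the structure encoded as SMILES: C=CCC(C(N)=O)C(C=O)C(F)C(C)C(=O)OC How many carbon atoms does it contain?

Count every carbon token in the SMILES (each C, including those in ring-closure positions and inside branches).
Carbon count: 12.

12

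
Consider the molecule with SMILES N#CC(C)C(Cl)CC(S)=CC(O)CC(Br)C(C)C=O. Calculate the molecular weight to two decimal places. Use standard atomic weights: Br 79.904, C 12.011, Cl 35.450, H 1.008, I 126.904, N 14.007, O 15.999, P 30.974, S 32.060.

First, the molecular formula is C13H19BrClNO2S (counting implicit H from valence).
  Br: 1 × 79.904 = 79.904
  C: 13 × 12.011 = 156.143
  Cl: 1 × 35.450 = 35.450
  H: 19 × 1.008 = 19.152
  N: 1 × 14.007 = 14.007
  O: 2 × 15.999 = 31.998
  S: 1 × 32.060 = 32.060
Sum: 1×79.904 + 13×12.011 + 1×35.450 + 19×1.008 + 1×14.007 + 2×15.999 + 1×32.060 = 368.714 → 368.71 g/mol.

368.71 g/mol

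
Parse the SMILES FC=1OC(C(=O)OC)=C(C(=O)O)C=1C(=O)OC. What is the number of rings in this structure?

In SMILES, each pair of matching ring-closure digits denotes one ring-closing bond; the number of such bonds equals the number of independent rings.
Ring-closure bonds here: 1.

1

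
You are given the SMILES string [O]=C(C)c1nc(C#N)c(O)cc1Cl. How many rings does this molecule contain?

In SMILES, each pair of matching ring-closure digits denotes one ring-closing bond; the number of such bonds equals the number of independent rings.
Ring-closure bonds here: 1.

1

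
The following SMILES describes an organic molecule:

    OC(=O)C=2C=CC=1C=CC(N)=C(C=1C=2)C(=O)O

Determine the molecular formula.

Walk through each heavy atom and fill implicit hydrogens from standard valence (C 4, N 3, O 2, S 2, halogen 1):
  atom 1: O, bond orders sum to 1 (valence 2) → 1 H
  atom 2: C, bond orders sum to 4 (valence 4) → 0 H
  atom 3: O, bond orders sum to 2 (valence 2) → 0 H
  atom 4: C, bond orders sum to 4 (valence 4) → 0 H
  atom 5: C, bond orders sum to 3 (valence 4) → 1 H
  atom 6: C, bond orders sum to 3 (valence 4) → 1 H
  atom 7: C, bond orders sum to 4 (valence 4) → 0 H
  atom 8: C, bond orders sum to 3 (valence 4) → 1 H
  atom 9: C, bond orders sum to 3 (valence 4) → 1 H
  atom 10: C, bond orders sum to 4 (valence 4) → 0 H
  atom 11: N, bond orders sum to 1 (valence 3) → 2 H
  atom 12: C, bond orders sum to 4 (valence 4) → 0 H
  atom 13: C, bond orders sum to 4 (valence 4) → 0 H
  atom 14: C, bond orders sum to 3 (valence 4) → 1 H
  atom 15: C, bond orders sum to 4 (valence 4) → 0 H
  atom 16: O, bond orders sum to 2 (valence 2) → 0 H
  atom 17: O, bond orders sum to 1 (valence 2) → 1 H
Totals → C:12, H:9, N:1, O:4.
In Hill order: C12H9NO4.

C12H9NO4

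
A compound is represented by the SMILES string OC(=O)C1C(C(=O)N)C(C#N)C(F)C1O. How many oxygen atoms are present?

Scan the SMILES for O atoms (remember two-letter symbols like Cl and Br are single atoms).
Oxygen count: 4.

4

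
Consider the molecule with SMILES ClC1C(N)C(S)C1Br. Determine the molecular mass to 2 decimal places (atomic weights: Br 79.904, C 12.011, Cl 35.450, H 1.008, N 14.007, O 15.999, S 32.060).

216.52 g/mol

First, the molecular formula is C4H7BrClNS (counting implicit H from valence).
  Br: 1 × 79.904 = 79.904
  C: 4 × 12.011 = 48.044
  Cl: 1 × 35.450 = 35.450
  H: 7 × 1.008 = 7.056
  N: 1 × 14.007 = 14.007
  S: 1 × 32.060 = 32.060
Sum: 1×79.904 + 4×12.011 + 1×35.450 + 7×1.008 + 1×14.007 + 1×32.060 = 216.521 → 216.52 g/mol.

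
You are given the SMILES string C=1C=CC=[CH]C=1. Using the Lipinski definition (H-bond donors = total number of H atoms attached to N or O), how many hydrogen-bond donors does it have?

Donors: find every N or O and count the H atoms it carries.
  (no N or O atoms present)
Lipinski HBD = 0.

0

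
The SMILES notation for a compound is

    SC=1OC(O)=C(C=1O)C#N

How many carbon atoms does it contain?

5

Count every carbon token in the SMILES (each C, including those in ring-closure positions and inside branches).
Carbon count: 5.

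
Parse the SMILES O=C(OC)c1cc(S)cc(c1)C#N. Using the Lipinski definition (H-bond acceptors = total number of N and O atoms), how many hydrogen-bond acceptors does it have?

3

N atoms: 1; O atoms: 2.
Lipinski HBA = 1 + 2 = 3.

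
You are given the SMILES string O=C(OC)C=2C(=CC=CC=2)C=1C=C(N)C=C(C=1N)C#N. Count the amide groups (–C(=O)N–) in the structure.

Scan the SMILES for the amide motif — none present.
Groups that are present: 1 ester, 1 nitrile, 2 primary amine.

0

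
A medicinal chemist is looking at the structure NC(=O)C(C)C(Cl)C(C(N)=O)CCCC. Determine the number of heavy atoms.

Every atom symbol written in the SMILES (organic subset) is one heavy atom; implicit H are not written.
Heavy atoms by element → C:10, Cl:1, N:2, O:2.
Total: 15.

15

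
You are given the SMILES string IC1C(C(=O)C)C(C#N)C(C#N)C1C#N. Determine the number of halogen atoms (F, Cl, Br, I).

1

Halogen atoms appear at heavy-atom position 1 (1×I).
Other groups present: 1 ketone, 3 nitrile.
Halogen count: 1.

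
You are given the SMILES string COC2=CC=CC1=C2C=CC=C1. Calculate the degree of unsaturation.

Degree of unsaturation = (number of rings) + (number of π bonds).
Ring closures in the SMILES: 2.
π bonds: 5 double bonds (each 1 DoU) → 5 DoU from unsaturation.
Total DoU = 2 + 5 = 7.

7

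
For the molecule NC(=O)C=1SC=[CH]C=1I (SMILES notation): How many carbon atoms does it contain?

5

Count every carbon token in the SMILES (each C, including those in ring-closure positions and inside branches).
Carbon count: 5.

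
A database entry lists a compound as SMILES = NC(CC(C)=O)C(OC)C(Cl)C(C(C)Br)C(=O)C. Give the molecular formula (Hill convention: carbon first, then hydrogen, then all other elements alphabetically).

C12H21BrClNO3

Walk through each heavy atom and fill implicit hydrogens from standard valence (C 4, N 3, O 2, S 2, halogen 1):
  atom 1: N, bond orders sum to 1 (valence 3) → 2 H
  atom 2: C, bond orders sum to 3 (valence 4) → 1 H
  atom 3: C, bond orders sum to 2 (valence 4) → 2 H
  atom 4: C, bond orders sum to 4 (valence 4) → 0 H
  atom 5: C, bond orders sum to 1 (valence 4) → 3 H
  atom 6: O, bond orders sum to 2 (valence 2) → 0 H
  atom 7: C, bond orders sum to 3 (valence 4) → 1 H
  atom 8: O, bond orders sum to 2 (valence 2) → 0 H
  atom 9: C, bond orders sum to 1 (valence 4) → 3 H
  atom 10: C, bond orders sum to 3 (valence 4) → 1 H
  atom 11: Cl (halogen, monovalent) → 0 H
  atom 12: C, bond orders sum to 3 (valence 4) → 1 H
  atom 13: C, bond orders sum to 3 (valence 4) → 1 H
  atom 14: C, bond orders sum to 1 (valence 4) → 3 H
  atom 15: Br (halogen, monovalent) → 0 H
  atom 16: C, bond orders sum to 4 (valence 4) → 0 H
  atom 17: O, bond orders sum to 2 (valence 2) → 0 H
  atom 18: C, bond orders sum to 1 (valence 4) → 3 H
Totals → C:12, H:21, Br:1, Cl:1, N:1, O:3.
In Hill order: C12H21BrClNO3.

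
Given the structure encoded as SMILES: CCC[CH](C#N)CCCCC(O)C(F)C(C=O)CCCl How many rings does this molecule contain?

0

In SMILES, each pair of matching ring-closure digits denotes one ring-closing bond; the number of such bonds equals the number of independent rings.
Ring-closure bonds here: 0.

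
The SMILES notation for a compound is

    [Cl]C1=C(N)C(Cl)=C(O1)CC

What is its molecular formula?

C6H7Cl2NO

Walk through each heavy atom and fill implicit hydrogens from standard valence (C 4, N 3, O 2, S 2, halogen 1):
  atom 1: Cl with explicit H count 0
  atom 2: C, bond orders sum to 4 (valence 4) → 0 H
  atom 3: C, bond orders sum to 4 (valence 4) → 0 H
  atom 4: N, bond orders sum to 1 (valence 3) → 2 H
  atom 5: C, bond orders sum to 4 (valence 4) → 0 H
  atom 6: Cl (halogen, monovalent) → 0 H
  atom 7: C, bond orders sum to 4 (valence 4) → 0 H
  atom 8: O, bond orders sum to 2 (valence 2) → 0 H
  atom 9: C, bond orders sum to 2 (valence 4) → 2 H
  atom 10: C, bond orders sum to 1 (valence 4) → 3 H
Totals → C:6, H:7, Cl:2, N:1, O:1.
In Hill order: C6H7Cl2NO.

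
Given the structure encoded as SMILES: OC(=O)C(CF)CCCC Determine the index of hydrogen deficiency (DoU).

Degree of unsaturation = (number of rings) + (number of π bonds).
Ring closures in the SMILES: 0.
π bonds: 1 double bond (each 1 DoU) → 1 DoU from unsaturation.
Total DoU = 0 + 1 = 1.

1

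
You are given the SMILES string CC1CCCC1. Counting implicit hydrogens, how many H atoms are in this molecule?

12

Walk through each heavy atom and fill implicit hydrogens from standard valence (C 4, N 3, O 2, S 2, halogen 1):
  atom 1: C, bond orders sum to 1 (valence 4) → 3 H
  atom 2: C, bond orders sum to 3 (valence 4) → 1 H
  atom 3: C, bond orders sum to 2 (valence 4) → 2 H
  atom 4: C, bond orders sum to 2 (valence 4) → 2 H
  atom 5: C, bond orders sum to 2 (valence 4) → 2 H
  atom 6: C, bond orders sum to 2 (valence 4) → 2 H
Total hydrogens: 12.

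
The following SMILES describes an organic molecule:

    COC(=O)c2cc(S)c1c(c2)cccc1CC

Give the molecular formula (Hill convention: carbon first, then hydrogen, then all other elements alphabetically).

Walk through each heavy atom and fill implicit hydrogens from standard valence (C 4, N 3, O 2, S 2, halogen 1); for lowercase aromatic atoms, an aromatic c carries 1 H when it has two neighbours and 0 H with three, and aromatic n carries 0 H:
  atom 1: C, bond orders sum to 1 (valence 4) → 3 H
  atom 2: O, bond orders sum to 2 (valence 2) → 0 H
  atom 3: C, bond orders sum to 4 (valence 4) → 0 H
  atom 4: O, bond orders sum to 2 (valence 2) → 0 H
  atom 5: aromatic c, 3 neighbours → 0 H
  atom 6: aromatic c, 2 neighbours → 1 H
  atom 7: aromatic c, 3 neighbours → 0 H
  atom 8: S, bond orders sum to 1 (valence 2) → 1 H
  atom 9: aromatic c, 3 neighbours → 0 H
  atom 10: aromatic c, 3 neighbours → 0 H
  atom 11: aromatic c, 2 neighbours → 1 H
  atom 12: aromatic c, 2 neighbours → 1 H
  atom 13: aromatic c, 2 neighbours → 1 H
  atom 14: aromatic c, 2 neighbours → 1 H
  atom 15: aromatic c, 3 neighbours → 0 H
  atom 16: C, bond orders sum to 2 (valence 4) → 2 H
  atom 17: C, bond orders sum to 1 (valence 4) → 3 H
Totals → C:14, H:14, O:2, S:1.
In Hill order: C14H14O2S.

C14H14O2S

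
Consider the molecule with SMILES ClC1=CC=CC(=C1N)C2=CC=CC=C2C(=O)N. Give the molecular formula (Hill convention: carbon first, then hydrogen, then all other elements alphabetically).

Walk through each heavy atom and fill implicit hydrogens from standard valence (C 4, N 3, O 2, S 2, halogen 1):
  atom 1: Cl (halogen, monovalent) → 0 H
  atom 2: C, bond orders sum to 4 (valence 4) → 0 H
  atom 3: C, bond orders sum to 3 (valence 4) → 1 H
  atom 4: C, bond orders sum to 3 (valence 4) → 1 H
  atom 5: C, bond orders sum to 3 (valence 4) → 1 H
  atom 6: C, bond orders sum to 4 (valence 4) → 0 H
  atom 7: C, bond orders sum to 4 (valence 4) → 0 H
  atom 8: N, bond orders sum to 1 (valence 3) → 2 H
  atom 9: C, bond orders sum to 4 (valence 4) → 0 H
  atom 10: C, bond orders sum to 3 (valence 4) → 1 H
  atom 11: C, bond orders sum to 3 (valence 4) → 1 H
  atom 12: C, bond orders sum to 3 (valence 4) → 1 H
  atom 13: C, bond orders sum to 3 (valence 4) → 1 H
  atom 14: C, bond orders sum to 4 (valence 4) → 0 H
  atom 15: C, bond orders sum to 4 (valence 4) → 0 H
  atom 16: O, bond orders sum to 2 (valence 2) → 0 H
  atom 17: N, bond orders sum to 1 (valence 3) → 2 H
Totals → C:13, H:11, Cl:1, N:2, O:1.
In Hill order: C13H11ClN2O.

C13H11ClN2O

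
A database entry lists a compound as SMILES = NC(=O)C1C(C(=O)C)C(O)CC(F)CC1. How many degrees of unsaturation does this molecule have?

Degree of unsaturation = (number of rings) + (number of π bonds).
Ring closures in the SMILES: 1.
π bonds: 2 double bonds (each 1 DoU) → 2 DoU from unsaturation.
Total DoU = 1 + 2 = 3.

3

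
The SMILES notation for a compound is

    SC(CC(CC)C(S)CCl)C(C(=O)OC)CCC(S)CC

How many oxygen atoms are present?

2

Scan the SMILES for O atoms (remember two-letter symbols like Cl and Br are single atoms).
Oxygen count: 2.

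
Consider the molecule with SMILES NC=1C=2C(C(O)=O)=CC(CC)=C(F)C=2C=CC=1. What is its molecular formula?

C13H12FNO2

Walk through each heavy atom and fill implicit hydrogens from standard valence (C 4, N 3, O 2, S 2, halogen 1):
  atom 1: N, bond orders sum to 1 (valence 3) → 2 H
  atom 2: C, bond orders sum to 4 (valence 4) → 0 H
  atom 3: C, bond orders sum to 4 (valence 4) → 0 H
  atom 4: C, bond orders sum to 4 (valence 4) → 0 H
  atom 5: C, bond orders sum to 4 (valence 4) → 0 H
  atom 6: O, bond orders sum to 1 (valence 2) → 1 H
  atom 7: O, bond orders sum to 2 (valence 2) → 0 H
  atom 8: C, bond orders sum to 3 (valence 4) → 1 H
  atom 9: C, bond orders sum to 4 (valence 4) → 0 H
  atom 10: C, bond orders sum to 2 (valence 4) → 2 H
  atom 11: C, bond orders sum to 1 (valence 4) → 3 H
  atom 12: C, bond orders sum to 4 (valence 4) → 0 H
  atom 13: F (halogen, monovalent) → 0 H
  atom 14: C, bond orders sum to 4 (valence 4) → 0 H
  atom 15: C, bond orders sum to 3 (valence 4) → 1 H
  atom 16: C, bond orders sum to 3 (valence 4) → 1 H
  atom 17: C, bond orders sum to 3 (valence 4) → 1 H
Totals → C:13, H:12, F:1, N:1, O:2.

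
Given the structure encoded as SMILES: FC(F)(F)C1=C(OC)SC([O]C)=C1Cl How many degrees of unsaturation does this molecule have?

Degree of unsaturation = (number of rings) + (number of π bonds).
Ring closures in the SMILES: 1.
π bonds: 2 double bonds (each 1 DoU) → 2 DoU from unsaturation.
Total DoU = 1 + 2 = 3.

3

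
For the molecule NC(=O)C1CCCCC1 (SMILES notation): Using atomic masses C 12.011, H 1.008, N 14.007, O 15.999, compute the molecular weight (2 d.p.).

127.19 g/mol

First, the molecular formula is C7H13NO (counting implicit H from valence).
  C: 7 × 12.011 = 84.077
  H: 13 × 1.008 = 13.104
  N: 1 × 14.007 = 14.007
  O: 1 × 15.999 = 15.999
Sum: 7×12.011 + 13×1.008 + 1×14.007 + 1×15.999 = 127.187 → 127.19 g/mol.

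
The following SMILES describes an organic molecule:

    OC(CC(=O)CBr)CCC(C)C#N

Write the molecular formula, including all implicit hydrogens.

C9H14BrNO2

Walk through each heavy atom and fill implicit hydrogens from standard valence (C 4, N 3, O 2, S 2, halogen 1):
  atom 1: O, bond orders sum to 1 (valence 2) → 1 H
  atom 2: C, bond orders sum to 3 (valence 4) → 1 H
  atom 3: C, bond orders sum to 2 (valence 4) → 2 H
  atom 4: C, bond orders sum to 4 (valence 4) → 0 H
  atom 5: O, bond orders sum to 2 (valence 2) → 0 H
  atom 6: C, bond orders sum to 2 (valence 4) → 2 H
  atom 7: Br (halogen, monovalent) → 0 H
  atom 8: C, bond orders sum to 2 (valence 4) → 2 H
  atom 9: C, bond orders sum to 2 (valence 4) → 2 H
  atom 10: C, bond orders sum to 3 (valence 4) → 1 H
  atom 11: C, bond orders sum to 1 (valence 4) → 3 H
  atom 12: C, bond orders sum to 4 (valence 4) → 0 H
  atom 13: N, bond orders sum to 3 (valence 3) → 0 H
Totals → C:9, H:14, Br:1, N:1, O:2.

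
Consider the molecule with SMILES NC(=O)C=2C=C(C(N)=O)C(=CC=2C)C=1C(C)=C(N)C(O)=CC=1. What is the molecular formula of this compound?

Walk through each heavy atom and fill implicit hydrogens from standard valence (C 4, N 3, O 2, S 2, halogen 1):
  atom 1: N, bond orders sum to 1 (valence 3) → 2 H
  atom 2: C, bond orders sum to 4 (valence 4) → 0 H
  atom 3: O, bond orders sum to 2 (valence 2) → 0 H
  atom 4: C, bond orders sum to 4 (valence 4) → 0 H
  atom 5: C, bond orders sum to 3 (valence 4) → 1 H
  atom 6: C, bond orders sum to 4 (valence 4) → 0 H
  atom 7: C, bond orders sum to 4 (valence 4) → 0 H
  atom 8: N, bond orders sum to 1 (valence 3) → 2 H
  atom 9: O, bond orders sum to 2 (valence 2) → 0 H
  atom 10: C, bond orders sum to 4 (valence 4) → 0 H
  atom 11: C, bond orders sum to 3 (valence 4) → 1 H
  atom 12: C, bond orders sum to 4 (valence 4) → 0 H
  atom 13: C, bond orders sum to 1 (valence 4) → 3 H
  atom 14: C, bond orders sum to 4 (valence 4) → 0 H
  atom 15: C, bond orders sum to 4 (valence 4) → 0 H
  atom 16: C, bond orders sum to 1 (valence 4) → 3 H
  atom 17: C, bond orders sum to 4 (valence 4) → 0 H
  atom 18: N, bond orders sum to 1 (valence 3) → 2 H
  atom 19: C, bond orders sum to 4 (valence 4) → 0 H
  atom 20: O, bond orders sum to 1 (valence 2) → 1 H
  atom 21: C, bond orders sum to 3 (valence 4) → 1 H
  atom 22: C, bond orders sum to 3 (valence 4) → 1 H
Totals → C:16, H:17, N:3, O:3.

C16H17N3O3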